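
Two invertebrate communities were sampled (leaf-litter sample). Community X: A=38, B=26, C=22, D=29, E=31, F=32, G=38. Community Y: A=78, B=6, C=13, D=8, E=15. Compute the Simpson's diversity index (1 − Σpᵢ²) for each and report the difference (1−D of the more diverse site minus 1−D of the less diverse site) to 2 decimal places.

Community X: N=216, proportions 0.1759, 0.1204, 0.1019, 0.1343, 0.1435, 0.1481, 0.1759, giving 1−D = 0.8527 (working shown to 4 dp, full precision carried).
Community Y: N=120, proportions 0.65, 0.05, 0.1083, 0.0667, 0.125, giving 1−D = 0.5432.
Difference = |0.8527 − 0.5432| = 0.3095, i.e. 0.31 to 2 decimal places.

0.31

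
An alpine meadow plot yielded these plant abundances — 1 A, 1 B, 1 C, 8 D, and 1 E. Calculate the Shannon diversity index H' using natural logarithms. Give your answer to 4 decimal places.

Total N = 1+1+1+8+1 = 12, so the proportions are 0.083333, 0.083333, 0.083333, 0.666667, 0.083333 (working shown to 6 dp, full precision carried).
Each pᵢ ln pᵢ term: 0.083333×(-2.484907)=-0.207076, 0.083333×(-2.484907)=-0.207076, 0.083333×(-2.484907)=-0.207076, 0.666667×(-0.405465)=-0.270310, 0.083333×(-2.484907)=-0.207076.
Sum = -1.098612, so H' = 1.0986.

1.0986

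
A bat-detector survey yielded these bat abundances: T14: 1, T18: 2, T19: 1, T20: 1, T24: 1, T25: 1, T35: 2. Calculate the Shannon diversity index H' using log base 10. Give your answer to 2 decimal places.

0.82

Total N = 1+2+1+1+1+1+2 = 9, so the proportions are 0.1111, 0.2222, 0.1111, 0.1111, 0.1111, 0.1111, 0.2222 (working shown to 4 dp, full precision carried).
Each pᵢ log₁₀ pᵢ term: 0.1111×(-0.9542)=-0.1060, 0.2222×(-0.6532)=-0.1452, 0.1111×(-0.9542)=-0.1060, 0.1111×(-0.9542)=-0.1060, 0.1111×(-0.9542)=-0.1060, 0.1111×(-0.9542)=-0.1060, 0.2222×(-0.6532)=-0.1452.
Sum = -0.8205, so H' = 0.82.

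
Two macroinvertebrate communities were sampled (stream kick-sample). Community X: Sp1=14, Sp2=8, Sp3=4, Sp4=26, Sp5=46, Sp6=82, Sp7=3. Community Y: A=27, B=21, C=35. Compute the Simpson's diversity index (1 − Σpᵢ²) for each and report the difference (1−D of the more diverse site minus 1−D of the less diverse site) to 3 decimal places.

0.055

Community X: N=183, proportions 0.0765027, 0.0437158, 0.0218579, 0.1420765, 0.2513661, 0.4480874, 0.0163934, giving 1−D = 0.7073367 (working shown to 7 dp, full precision carried).
Community Y: N=83, proportions 0.3253012, 0.253012, 0.4216867, giving 1−D = 0.6523443.
Difference = |0.7073367 − 0.6523443| = 0.0549924, i.e. 0.055 to 3 decimal places.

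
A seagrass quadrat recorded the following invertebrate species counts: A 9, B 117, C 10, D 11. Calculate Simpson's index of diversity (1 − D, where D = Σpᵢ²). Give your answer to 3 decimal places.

0.353

Total N = 9+117+10+11 = 147, so the proportions are 0.06122, 0.79592, 0.06803, 0.07483 (working shown to 5 dp, full precision carried).
D = 0.06122² + 0.79592² + 0.06803² + 0.07483² = 0.00375 + 0.63349 + 0.00463 + 0.00560 = 0.64746.
So 1 − D = 0.35254, i.e. 0.353 to 3 decimal places.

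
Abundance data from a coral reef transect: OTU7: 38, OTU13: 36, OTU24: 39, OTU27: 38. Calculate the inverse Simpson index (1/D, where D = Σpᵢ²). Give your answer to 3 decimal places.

Total N = 38+36+39+38 = 151, so the proportions are 0.2516556, 0.2384106, 0.2582781, 0.2516556 (working shown to 7 dp, full precision carried).
D = 0.2516556² + 0.2384106² + 0.2582781² + 0.2516556² = 0.0633306 + 0.0568396 + 0.0667076 + 0.0633306 = 0.2502083.
So 1/D = 3.99667, i.e. 3.997 to 3 decimal places.

3.997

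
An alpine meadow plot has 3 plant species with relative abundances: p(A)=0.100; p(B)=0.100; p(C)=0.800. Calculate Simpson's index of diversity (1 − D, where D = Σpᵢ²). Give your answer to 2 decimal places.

D = 0.1² + 0.1² + 0.8² = 0.0100 + 0.0100 + 0.6400 = 0.6600 (working shown to 4 dp, full precision carried).
So 1 − D = 0.3400, i.e. 0.34 to 2 decimal places.

0.34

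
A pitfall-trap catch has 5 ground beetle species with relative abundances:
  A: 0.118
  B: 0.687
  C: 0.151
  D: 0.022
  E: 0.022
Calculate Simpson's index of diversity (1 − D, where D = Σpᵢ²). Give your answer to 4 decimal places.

0.4903

D = 0.118² + 0.687² + 0.151² + 0.022² + 0.022² = 0.013924 + 0.471969 + 0.022801 + 0.000484 + 0.000484 = 0.509662 (working shown to 6 dp, full precision carried).
So 1 − D = 0.490338, i.e. 0.4903 to 4 decimal places.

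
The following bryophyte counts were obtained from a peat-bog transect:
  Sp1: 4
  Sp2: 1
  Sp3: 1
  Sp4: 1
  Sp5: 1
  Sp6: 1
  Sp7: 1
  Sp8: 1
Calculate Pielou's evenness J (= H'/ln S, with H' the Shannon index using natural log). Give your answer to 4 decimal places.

Total N = 4+1+1+1+1+1+1+1 = 11, so the proportions are 0.363636, 0.090909, 0.090909, 0.090909, 0.090909, 0.090909, 0.090909, 0.090909 (working shown to 6 dp, full precision carried).
H' = −Σ pᵢ ln pᵢ = −((-0.367855) + (-0.217990) + (-0.217990) + (-0.217990) + (-0.217990) + (-0.217990) + (-0.217990) + (-0.217990)) = 1.893788.
With S = 8 species, ln S = 2.079442, so J = 1.893788/2.079442 = 0.910720, i.e. 0.9107 to 4 decimal places.

0.9107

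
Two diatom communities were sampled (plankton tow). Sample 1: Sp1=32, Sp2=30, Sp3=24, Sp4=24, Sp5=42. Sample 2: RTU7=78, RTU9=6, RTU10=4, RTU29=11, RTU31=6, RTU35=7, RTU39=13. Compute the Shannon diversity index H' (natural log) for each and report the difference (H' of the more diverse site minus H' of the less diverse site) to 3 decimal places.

Sample 1: N=152, proportions 0.21053, 0.19737, 0.15789, 0.15789, 0.27632, giving H' = 1.58659 (working shown to 5 dp, full precision carried).
Sample 2: N=125, proportions 0.624, 0.048, 0.032, 0.088, 0.048, 0.056, 0.104, giving H' = 1.30662.
Difference = |1.58659 − 1.30662| = 0.27997, i.e. 0.280 to 3 decimal places.

0.280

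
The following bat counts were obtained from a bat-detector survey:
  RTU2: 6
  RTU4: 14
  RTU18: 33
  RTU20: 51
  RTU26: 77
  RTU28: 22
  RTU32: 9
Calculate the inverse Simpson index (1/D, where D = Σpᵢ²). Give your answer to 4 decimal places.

Total N = 6+14+33+51+77+22+9 = 212, so the proportions are 0.02830189, 0.06603774, 0.15566038, 0.24056604, 0.36320755, 0.10377358, 0.04245283 (working shown to 8 dp, full precision carried).
D = 0.02830189² + 0.06603774² + 0.15566038² + 0.24056604² + 0.36320755² + 0.10377358² + 0.04245283² = 0.00080100 + 0.00436098 + 0.02423015 + 0.05787202 + 0.13191972 + 0.01076896 + 0.00180224 = 0.23175507.
So 1/D = 4.314900, i.e. 4.3149 to 4 decimal places.

4.3149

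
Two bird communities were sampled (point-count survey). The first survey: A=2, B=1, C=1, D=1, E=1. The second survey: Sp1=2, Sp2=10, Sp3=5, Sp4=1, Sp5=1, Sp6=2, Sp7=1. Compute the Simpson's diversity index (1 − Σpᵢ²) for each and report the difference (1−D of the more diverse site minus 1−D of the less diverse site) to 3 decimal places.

0.059

The first survey: N=6, proportions 0.33333, 0.16667, 0.16667, 0.16667, 0.16667, giving 1−D = 0.77778 (working shown to 5 dp, full precision carried).
The second survey: N=22, proportions 0.09091, 0.45455, 0.22727, 0.04545, 0.04545, 0.09091, 0.04545, giving 1−D = 0.71901.
Difference = |0.77778 − 0.71901| = 0.05877, i.e. 0.059 to 3 decimal places.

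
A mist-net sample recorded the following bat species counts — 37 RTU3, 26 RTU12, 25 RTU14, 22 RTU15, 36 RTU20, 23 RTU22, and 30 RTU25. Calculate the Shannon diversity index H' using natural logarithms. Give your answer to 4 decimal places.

1.9267

Total N = 37+26+25+22+36+23+30 = 199, so the proportions are 0.18593, 0.130653, 0.125628, 0.110553, 0.180905, 0.115578, 0.150754 (working shown to 6 dp, full precision carried).
Each pᵢ ln pᵢ term: 0.18593×(-1.682387)=-0.312806, 0.130653×(-2.035208)=-0.265907, 0.125628×(-2.074429)=-0.260607, 0.110553×(-2.202262)=-0.243466, 0.180905×(-1.709786)=-0.309308, 0.115578×(-2.157811)=-0.249395, 0.150754×(-1.892107)=-0.285242.
Sum = -1.926731, so H' = 1.9267.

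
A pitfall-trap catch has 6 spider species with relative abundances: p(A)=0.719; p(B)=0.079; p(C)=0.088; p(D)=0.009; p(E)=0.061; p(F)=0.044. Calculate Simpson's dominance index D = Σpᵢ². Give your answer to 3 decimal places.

0.537

D = 0.719² + 0.079² + 0.088² + 0.009² + 0.061² + 0.044² = 0.51696 + 0.00624 + 0.00774 + 0.00008 + 0.00372 + 0.00194 = 0.53668 (working shown to 5 dp, full precision carried).
To 3 decimal places, D = 0.537.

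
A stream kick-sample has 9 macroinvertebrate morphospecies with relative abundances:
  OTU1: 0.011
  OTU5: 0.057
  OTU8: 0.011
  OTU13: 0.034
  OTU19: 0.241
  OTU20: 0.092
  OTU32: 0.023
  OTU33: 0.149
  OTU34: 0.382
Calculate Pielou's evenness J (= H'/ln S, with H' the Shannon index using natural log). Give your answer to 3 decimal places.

0.764

H' = −Σ pᵢ ln pᵢ = −((-0.04961) + (-0.16329) + (-0.04961) + (-0.11497) + (-0.34293) + (-0.21951) + (-0.08676) + (-0.28367) + (-0.36761)) = 1.67796 (working shown to 5 dp, full precision carried).
With S = 9 species, ln S = 2.19722, so J = 1.67796/2.19722 = 0.76367, i.e. 0.764 to 3 decimal places.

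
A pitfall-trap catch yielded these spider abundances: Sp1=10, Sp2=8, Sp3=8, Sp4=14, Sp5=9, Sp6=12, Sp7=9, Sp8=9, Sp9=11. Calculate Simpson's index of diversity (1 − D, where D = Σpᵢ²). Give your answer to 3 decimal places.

0.885

Total N = 10+8+8+14+9+12+9+9+11 = 90, so the proportions are 0.11111, 0.08889, 0.08889, 0.15556, 0.1, 0.13333, 0.1, 0.1, 0.12222 (working shown to 5 dp, full precision carried).
D = 0.11111² + 0.08889² + 0.08889² + 0.15556² + 0.1² + 0.13333² + 0.1² + 0.1² + 0.12222² = 0.01235 + 0.00790 + 0.00790 + 0.02420 + 0.01000 + 0.01778 + 0.01000 + 0.01000 + 0.01494 = 0.11506.
So 1 − D = 0.88494, i.e. 0.885 to 3 decimal places.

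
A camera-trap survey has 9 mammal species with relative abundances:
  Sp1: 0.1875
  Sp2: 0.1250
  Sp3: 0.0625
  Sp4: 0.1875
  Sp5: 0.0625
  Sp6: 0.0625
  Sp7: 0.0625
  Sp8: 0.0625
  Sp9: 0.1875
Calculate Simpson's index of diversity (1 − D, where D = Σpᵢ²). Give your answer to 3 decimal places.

0.859

D = 0.1875² + 0.125² + 0.0625² + 0.1875² + 0.0625² + 0.0625² + 0.0625² + 0.0625² + 0.1875² = 0.03516 + 0.01562 + 0.00391 + 0.03516 + 0.00391 + 0.00391 + 0.00391 + 0.00391 + 0.03516 = 0.14062 (working shown to 5 dp, full precision carried).
So 1 − D = 0.85938, i.e. 0.859 to 3 decimal places.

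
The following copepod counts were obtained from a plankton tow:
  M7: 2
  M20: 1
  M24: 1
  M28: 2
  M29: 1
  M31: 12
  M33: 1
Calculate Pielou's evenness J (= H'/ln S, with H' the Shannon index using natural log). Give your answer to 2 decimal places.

0.70

Total N = 2+1+1+2+1+12+1 = 20, so the proportions are 0.1, 0.05, 0.05, 0.1, 0.05, 0.6, 0.05 (working shown to 4 dp, full precision carried).
H' = −Σ pᵢ ln pᵢ = −((-0.2303) + (-0.1498) + (-0.1498) + (-0.2303) + (-0.1498) + (-0.3065) + (-0.1498)) = 1.3662.
With S = 7 species, ln S = 1.9459, so J = 1.3662/1.9459 = 0.7021, i.e. 0.70 to 2 decimal places.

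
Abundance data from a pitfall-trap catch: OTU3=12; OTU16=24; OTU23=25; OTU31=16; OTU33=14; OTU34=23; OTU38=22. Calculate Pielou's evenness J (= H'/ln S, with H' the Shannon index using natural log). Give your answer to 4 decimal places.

0.9829

Total N = 12+24+25+16+14+23+22 = 136, so the proportions are 0.088235, 0.176471, 0.183824, 0.117647, 0.102941, 0.169118, 0.161765 (working shown to 6 dp, full precision carried).
H' = −Σ pᵢ ln pᵢ = −((-0.214213) + (-0.306106) + (-0.311356) + (-0.251772) + (-0.234047) + (-0.300549) + (-0.294673)) = 1.912717.
With S = 7 species, ln S = 1.945910, so J = 1.912717/1.945910 = 0.982942, i.e. 0.9829 to 4 decimal places.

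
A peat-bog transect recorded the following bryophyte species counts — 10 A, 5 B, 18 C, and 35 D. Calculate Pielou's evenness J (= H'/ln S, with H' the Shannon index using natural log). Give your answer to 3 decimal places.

0.842

Total N = 10+5+18+35 = 68, so the proportions are 0.14706, 0.07353, 0.26471, 0.51471 (working shown to 5 dp, full precision carried).
H' = −Σ pᵢ ln pᵢ = −((-0.28190) + (-0.19192) + (-0.35183) + (-0.34185)) = 1.16749.
With S = 4 species, ln S = 1.38629, so J = 1.16749/1.38629 = 0.84217, i.e. 0.842 to 3 decimal places.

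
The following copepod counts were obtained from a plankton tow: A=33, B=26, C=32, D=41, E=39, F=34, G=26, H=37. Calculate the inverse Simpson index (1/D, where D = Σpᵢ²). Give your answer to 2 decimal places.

7.81

Total N = 33+26+32+41+39+34+26+37 = 268, so the proportions are 0.123134, 0.097015, 0.119403, 0.152985, 0.145522, 0.126866, 0.097015, 0.13806 (working shown to 6 dp, full precision carried).
D = 0.123134² + 0.097015² + 0.119403² + 0.152985² + 0.145522² + 0.126866² + 0.097015² + 0.13806² = 0.015162 + 0.009412 + 0.014257 + 0.023404 + 0.021177 + 0.016095 + 0.009412 + 0.019060 = 0.127980.
So 1/D = 7.8138, i.e. 7.81 to 2 decimal places.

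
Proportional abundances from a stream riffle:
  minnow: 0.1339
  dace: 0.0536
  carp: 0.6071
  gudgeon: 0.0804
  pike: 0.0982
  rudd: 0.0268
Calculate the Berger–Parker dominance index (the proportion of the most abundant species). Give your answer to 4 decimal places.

The largest proportion is 0.6071, i.e. d = 0.6071 to 4 decimal places.

0.6071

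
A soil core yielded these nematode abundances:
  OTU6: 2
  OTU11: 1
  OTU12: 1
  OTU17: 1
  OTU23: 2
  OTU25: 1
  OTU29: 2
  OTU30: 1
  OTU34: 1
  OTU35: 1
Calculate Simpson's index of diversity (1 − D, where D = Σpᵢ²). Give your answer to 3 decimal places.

0.888

Total N = 2+1+1+1+2+1+2+1+1+1 = 13, so the proportions are 0.15385, 0.07692, 0.07692, 0.07692, 0.15385, 0.07692, 0.15385, 0.07692, 0.07692, 0.07692 (working shown to 5 dp, full precision carried).
D = 0.15385² + 0.07692² + 0.07692² + 0.07692² + 0.15385² + 0.07692² + 0.15385² + 0.07692² + 0.07692² + 0.07692² = 0.02367 + 0.00592 + 0.00592 + 0.00592 + 0.02367 + 0.00592 + 0.02367 + 0.00592 + 0.00592 + 0.00592 = 0.11243.
So 1 − D = 0.88757, i.e. 0.888 to 3 decimal places.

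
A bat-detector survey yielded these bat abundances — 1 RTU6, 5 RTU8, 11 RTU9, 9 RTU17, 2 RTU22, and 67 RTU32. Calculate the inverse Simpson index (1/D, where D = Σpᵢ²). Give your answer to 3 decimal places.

1.912

Total N = 1+5+11+9+2+67 = 95, so the proportions are 0.010526, 0.052632, 0.115789, 0.094737, 0.021053, 0.705263 (working shown to 6 dp, full precision carried).
D = 0.010526² + 0.052632² + 0.115789² + 0.094737² + 0.021053² + 0.705263² = 0.000111 + 0.002770 + 0.013407 + 0.008975 + 0.000443 + 0.497396 = 0.523102.
So 1/D = 1.91167, i.e. 1.912 to 3 decimal places.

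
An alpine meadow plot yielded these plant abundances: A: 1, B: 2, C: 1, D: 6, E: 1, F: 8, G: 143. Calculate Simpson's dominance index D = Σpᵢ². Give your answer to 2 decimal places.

Total N = 1+2+1+6+1+8+143 = 162, so the proportions are 0.0062, 0.0123, 0.0062, 0.037, 0.0062, 0.0494, 0.8827 (working shown to 4 dp, full precision carried).
D = 0.0062² + 0.0123² + 0.0062² + 0.037² + 0.0062² + 0.0494² + 0.8827² = 0.0000 + 0.0002 + 0.0000 + 0.0014 + 0.0000 + 0.0024 + 0.7792 = 0.7833.
To 2 decimal places, D = 0.78.

0.78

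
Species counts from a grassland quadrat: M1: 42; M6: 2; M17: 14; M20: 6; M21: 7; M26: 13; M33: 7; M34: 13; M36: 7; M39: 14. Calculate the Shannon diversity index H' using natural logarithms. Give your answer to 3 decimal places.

Total N = 42+2+14+6+7+13+7+13+7+14 = 125, so the proportions are 0.336, 0.016, 0.112, 0.048, 0.056, 0.104, 0.056, 0.104, 0.056, 0.112 (working shown to 5 dp, full precision carried).
Each pᵢ ln pᵢ term: 0.336×(-1.09064)=-0.36646, 0.016×(-4.13517)=-0.06616, 0.112×(-2.18926)=-0.24520, 0.048×(-3.03655)=-0.14575, 0.056×(-2.88240)=-0.16141, 0.104×(-2.26336)=-0.23539, 0.056×(-2.88240)=-0.16141, 0.104×(-2.26336)=-0.23539, 0.056×(-2.88240)=-0.16141, 0.112×(-2.18926)=-0.24520.
Sum = -2.02379, so H' = 2.024.

2.024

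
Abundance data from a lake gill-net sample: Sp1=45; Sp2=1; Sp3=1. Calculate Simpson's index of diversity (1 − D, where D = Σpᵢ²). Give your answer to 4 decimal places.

Total N = 45+1+1 = 47, so the proportions are 0.957447, 0.021277, 0.021277 (working shown to 6 dp, full precision carried).
D = 0.957447² + 0.021277² + 0.021277² = 0.916704 + 0.000453 + 0.000453 = 0.917610.
So 1 − D = 0.082390, i.e. 0.0824 to 4 decimal places.

0.0824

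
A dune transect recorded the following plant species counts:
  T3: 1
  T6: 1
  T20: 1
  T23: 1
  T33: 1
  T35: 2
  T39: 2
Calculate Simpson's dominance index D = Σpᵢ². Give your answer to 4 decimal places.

Total N = 1+1+1+1+1+2+2 = 9, so the proportions are 0.111111, 0.111111, 0.111111, 0.111111, 0.111111, 0.222222, 0.222222 (working shown to 6 dp, full precision carried).
D = 0.111111² + 0.111111² + 0.111111² + 0.111111² + 0.111111² + 0.222222² + 0.222222² = 0.012346 + 0.012346 + 0.012346 + 0.012346 + 0.012346 + 0.049383 + 0.049383 = 0.160494.
To 4 decimal places, D = 0.1605.

0.1605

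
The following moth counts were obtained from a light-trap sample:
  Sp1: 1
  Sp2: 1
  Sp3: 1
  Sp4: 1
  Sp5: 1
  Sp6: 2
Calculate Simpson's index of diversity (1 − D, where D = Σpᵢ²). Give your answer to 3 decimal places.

Total N = 1+1+1+1+1+2 = 7, so the proportions are 0.14286, 0.14286, 0.14286, 0.14286, 0.14286, 0.28571 (working shown to 5 dp, full precision carried).
D = 0.14286² + 0.14286² + 0.14286² + 0.14286² + 0.14286² + 0.28571² = 0.02041 + 0.02041 + 0.02041 + 0.02041 + 0.02041 + 0.08163 = 0.18367.
So 1 − D = 0.81633, i.e. 0.816 to 3 decimal places.

0.816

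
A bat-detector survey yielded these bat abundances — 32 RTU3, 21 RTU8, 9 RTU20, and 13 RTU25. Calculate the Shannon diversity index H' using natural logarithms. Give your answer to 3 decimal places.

Total N = 32+21+9+13 = 75, so the proportions are 0.42667, 0.28, 0.12, 0.17333 (working shown to 5 dp, full precision carried).
Each pᵢ ln pᵢ term: 0.42667×(-0.85175)=-0.36341, 0.28×(-1.27297)=-0.35643, 0.12×(-2.12026)=-0.25443, 0.17333×(-1.75254)=-0.30377.
Sum = -1.27805, so H' = 1.278.

1.278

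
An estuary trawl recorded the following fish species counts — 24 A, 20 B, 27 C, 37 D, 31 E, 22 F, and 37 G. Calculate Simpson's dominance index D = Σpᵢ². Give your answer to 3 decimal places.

0.150

Total N = 24+20+27+37+31+22+37 = 198, so the proportions are 0.12121, 0.10101, 0.13636, 0.18687, 0.15657, 0.11111, 0.18687 (working shown to 5 dp, full precision carried).
D = 0.12121² + 0.10101² + 0.13636² + 0.18687² + 0.15657² + 0.11111² + 0.18687² = 0.01469 + 0.01020 + 0.01860 + 0.03492 + 0.02451 + 0.01235 + 0.03492 = 0.15019.
To 3 decimal places, D = 0.150.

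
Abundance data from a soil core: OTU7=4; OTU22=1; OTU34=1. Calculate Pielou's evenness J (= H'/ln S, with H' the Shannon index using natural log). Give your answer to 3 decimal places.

Total N = 4+1+1 = 6, so the proportions are 0.66667, 0.16667, 0.16667 (working shown to 5 dp, full precision carried).
H' = −Σ pᵢ ln pᵢ = −((-0.27031) + (-0.29863) + (-0.29863)) = 0.86756.
With S = 3 species, ln S = 1.09861, so J = 0.86756/1.09861 = 0.78969, i.e. 0.790 to 3 decimal places.

0.790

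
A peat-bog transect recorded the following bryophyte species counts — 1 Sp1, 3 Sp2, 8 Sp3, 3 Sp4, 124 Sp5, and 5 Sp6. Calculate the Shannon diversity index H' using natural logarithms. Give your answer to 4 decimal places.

0.6018

Total N = 1+3+8+3+124+5 = 144, so the proportions are 0.006944, 0.020833, 0.055556, 0.020833, 0.861111, 0.034722 (working shown to 6 dp, full precision carried).
Each pᵢ ln pᵢ term: 0.006944×(-4.969813)=-0.034513, 0.020833×(-3.871201)=-0.080650, 0.055556×(-2.890372)=-0.160576, 0.020833×(-3.871201)=-0.080650, 0.861111×(-0.149532)=-0.128763, 0.034722×(-3.360375)=-0.116680.
Sum = -0.601832, so H' = 0.6018.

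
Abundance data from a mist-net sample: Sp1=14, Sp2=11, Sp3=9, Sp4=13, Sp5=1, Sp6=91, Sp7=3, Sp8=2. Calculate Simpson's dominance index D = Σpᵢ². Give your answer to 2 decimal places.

Total N = 14+11+9+13+1+91+3+2 = 144, so the proportions are 0.0972, 0.0764, 0.0625, 0.0903, 0.0069, 0.6319, 0.0208, 0.0139 (working shown to 4 dp, full precision carried).
D = 0.0972² + 0.0764² + 0.0625² + 0.0903² + 0.0069² + 0.6319² + 0.0208² + 0.0139² = 0.0095 + 0.0058 + 0.0039 + 0.0082 + 0.0000 + 0.3994 + 0.0004 + 0.0002 = 0.4274.
To 2 decimal places, D = 0.43.

0.43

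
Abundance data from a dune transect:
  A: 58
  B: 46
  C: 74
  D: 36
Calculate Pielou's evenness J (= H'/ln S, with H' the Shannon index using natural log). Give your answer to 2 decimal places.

0.97

Total N = 58+46+74+36 = 214, so the proportions are 0.271, 0.215, 0.3458, 0.1682 (working shown to 4 dp, full precision carried).
H' = −Σ pᵢ ln pᵢ = −((-0.3538) + (-0.3305) + (-0.3672) + (-0.2999)) = 1.3513.
With S = 4 species, ln S = 1.3863, so J = 1.3513/1.3863 = 0.9748, i.e. 0.97 to 2 decimal places.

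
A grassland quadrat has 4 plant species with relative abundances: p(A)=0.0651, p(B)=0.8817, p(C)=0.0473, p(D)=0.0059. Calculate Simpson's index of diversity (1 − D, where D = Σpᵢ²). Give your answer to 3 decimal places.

0.216

D = 0.0651² + 0.8817² + 0.0473² + 0.0059² = 0.00424 + 0.77739 + 0.00224 + 0.00003 = 0.78391 (working shown to 5 dp, full precision carried).
So 1 − D = 0.21609, i.e. 0.216 to 3 decimal places.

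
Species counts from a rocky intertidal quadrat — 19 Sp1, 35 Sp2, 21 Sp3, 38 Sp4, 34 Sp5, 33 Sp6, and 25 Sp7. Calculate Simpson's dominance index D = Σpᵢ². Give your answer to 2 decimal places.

0.15

Total N = 19+35+21+38+34+33+25 = 205, so the proportions are 0.0927, 0.1707, 0.1024, 0.1854, 0.1659, 0.161, 0.122 (working shown to 4 dp, full precision carried).
D = 0.0927² + 0.1707² + 0.1024² + 0.1854² + 0.1659² + 0.161² + 0.122² = 0.0086 + 0.0291 + 0.0105 + 0.0344 + 0.0275 + 0.0259 + 0.0149 = 0.1509.
To 2 decimal places, D = 0.15.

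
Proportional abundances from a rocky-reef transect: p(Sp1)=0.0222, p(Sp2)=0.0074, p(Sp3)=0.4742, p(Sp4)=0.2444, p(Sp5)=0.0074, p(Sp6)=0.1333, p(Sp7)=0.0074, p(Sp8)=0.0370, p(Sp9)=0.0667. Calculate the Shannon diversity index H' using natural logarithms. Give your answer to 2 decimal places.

Each pᵢ ln pᵢ term (working shown to 4 dp, full precision carried): 0.0222×(-3.8077)=-0.0845, 0.0074×(-4.9063)=-0.0363, 0.4742×(-0.7461)=-0.3538, 0.2444×(-1.4089)=-0.3443, 0.0074×(-4.9063)=-0.0363, 0.1333×(-2.0152)=-0.2686, 0.0074×(-4.9063)=-0.0363, 0.037×(-3.2968)=-0.1220, 0.0667×(-2.7076)=-0.1806.
Sum = -1.4628, so H' = 1.46.

1.46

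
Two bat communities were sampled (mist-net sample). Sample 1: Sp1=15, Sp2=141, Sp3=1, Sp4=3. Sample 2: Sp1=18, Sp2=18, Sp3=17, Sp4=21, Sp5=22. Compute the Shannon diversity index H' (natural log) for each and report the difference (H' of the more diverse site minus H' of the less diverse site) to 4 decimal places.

Sample 1: N=160, proportions 0.09375, 0.88125, 0.00625, 0.01875, giving H' = 0.439600475 (working shown to 9 dp, full precision carried).
Sample 2: N=96, proportions 0.1875, 0.1875, 0.177083333, 0.21875, 0.229166667, giving H' = 1.604390740.
Difference = |0.439600475 − 1.604390740| = 1.164790265, i.e. 1.1648 to 4 decimal places.

1.1648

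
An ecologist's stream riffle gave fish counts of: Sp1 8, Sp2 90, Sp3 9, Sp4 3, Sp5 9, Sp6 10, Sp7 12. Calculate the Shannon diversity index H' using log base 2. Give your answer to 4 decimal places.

Total N = 8+90+9+3+9+10+12 = 141, so the proportions are 0.056738, 0.638298, 0.06383, 0.021277, 0.06383, 0.070922, 0.085106 (working shown to 6 dp, full precision carried).
Each pᵢ log₂ pᵢ term: 0.056738×(-4.139551)=-0.234868, 0.638298×(-0.647698)=-0.413424, 0.06383×(-3.969626)=-0.253380, 0.021277×(-5.554589)=-0.118183, 0.06383×(-3.969626)=-0.253380, 0.070922×(-3.817623)=-0.270753, 0.085106×(-3.554589)=-0.302518.
Sum = -1.846508, so H' = 1.8465.

1.8465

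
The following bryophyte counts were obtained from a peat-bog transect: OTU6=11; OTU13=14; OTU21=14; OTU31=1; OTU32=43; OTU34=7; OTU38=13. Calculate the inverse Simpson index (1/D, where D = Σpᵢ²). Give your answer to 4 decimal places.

4.1104

Total N = 11+14+14+1+43+7+13 = 103, so the proportions are 0.10679612, 0.13592233, 0.13592233, 0.00970874, 0.41747573, 0.06796117, 0.12621359 (working shown to 8 dp, full precision carried).
D = 0.10679612² + 0.13592233² + 0.13592233² + 0.00970874² + 0.41747573² + 0.06796117² + 0.12621359² = 0.01140541 + 0.01847488 + 0.01847488 + 0.00009426 + 0.17428598 + 0.00461872 + 0.01592987 = 0.24328400.
So 1/D = 4.110422, i.e. 4.1104 to 4 decimal places.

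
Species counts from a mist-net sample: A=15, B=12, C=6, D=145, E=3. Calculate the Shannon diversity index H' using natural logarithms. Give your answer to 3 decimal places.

0.745

Total N = 15+12+6+145+3 = 181, so the proportions are 0.08287, 0.0663, 0.03315, 0.8011, 0.01657 (working shown to 5 dp, full precision carried).
Each pᵢ ln pᵢ term: 0.08287×(-2.49045)=-0.20639, 0.0663×(-2.71359)=-0.17991, 0.03315×(-3.40674)=-0.11293, 0.8011×(-0.22176)=-0.17766, 0.01657×(-4.09988)=-0.06795.
Sum = -0.74484, so H' = 0.745.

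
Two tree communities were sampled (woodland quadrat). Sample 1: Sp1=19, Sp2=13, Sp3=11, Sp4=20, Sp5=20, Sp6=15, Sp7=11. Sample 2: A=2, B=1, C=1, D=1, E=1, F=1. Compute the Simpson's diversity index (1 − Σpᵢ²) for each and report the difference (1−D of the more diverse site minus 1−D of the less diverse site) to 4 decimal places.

Sample 1: N=109, proportions 0.1743119, 0.1192661, 0.1009174, 0.1834862, 0.1834862, 0.1376147, 0.1009174, giving 1−D = 0.8487501 (working shown to 7 dp, full precision carried).
Sample 2: N=7, proportions 0.2857143, 0.1428571, 0.1428571, 0.1428571, 0.1428571, 0.1428571, giving 1−D = 0.8163265.
Difference = |0.8487501 − 0.8163265| = 0.0324236, i.e. 0.0324 to 4 decimal places.

0.0324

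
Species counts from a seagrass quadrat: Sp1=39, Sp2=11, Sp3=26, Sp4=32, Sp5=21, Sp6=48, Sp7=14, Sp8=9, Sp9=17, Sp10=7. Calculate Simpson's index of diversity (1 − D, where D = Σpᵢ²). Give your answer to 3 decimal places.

0.866

Total N = 39+11+26+32+21+48+14+9+17+7 = 224, so the proportions are 0.17411, 0.04911, 0.11607, 0.14286, 0.09375, 0.21429, 0.0625, 0.04018, 0.07589, 0.03125 (working shown to 5 dp, full precision carried).
D = 0.17411² + 0.04911² + 0.11607² + 0.14286² + 0.09375² + 0.21429² + 0.0625² + 0.04018² + 0.07589² + 0.03125² = 0.03031 + 0.00241 + 0.01347 + 0.02041 + 0.00879 + 0.04592 + 0.00391 + 0.00161 + 0.00576 + 0.00098 = 0.13357.
So 1 − D = 0.86643, i.e. 0.866 to 3 decimal places.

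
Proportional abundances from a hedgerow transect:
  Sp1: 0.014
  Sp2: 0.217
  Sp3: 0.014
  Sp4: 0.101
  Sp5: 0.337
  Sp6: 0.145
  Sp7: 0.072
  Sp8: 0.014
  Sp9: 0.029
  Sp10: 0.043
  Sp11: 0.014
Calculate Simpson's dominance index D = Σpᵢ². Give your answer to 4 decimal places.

0.2005

D = 0.014² + 0.217² + 0.014² + 0.101² + 0.337² + 0.145² + 0.072² + 0.014² + 0.029² + 0.043² + 0.014² = 0.000196 + 0.047089 + 0.000196 + 0.010201 + 0.113569 + 0.021025 + 0.005184 + 0.000196 + 0.000841 + 0.001849 + 0.000196 = 0.200542 (working shown to 6 dp, full precision carried).
To 4 decimal places, D = 0.2005.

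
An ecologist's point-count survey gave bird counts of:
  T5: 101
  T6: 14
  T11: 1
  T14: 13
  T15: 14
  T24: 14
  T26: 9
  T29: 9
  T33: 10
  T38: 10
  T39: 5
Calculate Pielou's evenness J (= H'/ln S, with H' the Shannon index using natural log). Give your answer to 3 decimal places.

Total N = 101+14+1+13+14+14+9+9+10+10+5 = 200, so the proportions are 0.505, 0.07, 0.005, 0.065, 0.07, 0.07, 0.045, 0.045, 0.05, 0.05, 0.025 (working shown to 5 dp, full precision carried).
H' = −Σ pᵢ ln pᵢ = −((-0.34501) + (-0.18615) + (-0.02649) + (-0.17767) + (-0.18615) + (-0.18615) + (-0.13955) + (-0.13955) + (-0.14979) + (-0.14979) + (-0.09222)) = 1.77851.
With S = 11 species, ln S = 2.39790, so J = 1.77851/2.39790 = 0.74170, i.e. 0.742 to 3 decimal places.

0.742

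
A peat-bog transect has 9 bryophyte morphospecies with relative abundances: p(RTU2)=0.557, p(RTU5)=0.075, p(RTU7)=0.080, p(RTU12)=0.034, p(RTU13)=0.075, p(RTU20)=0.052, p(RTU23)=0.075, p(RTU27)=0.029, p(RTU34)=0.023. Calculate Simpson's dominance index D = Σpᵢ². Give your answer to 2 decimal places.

0.34

D = 0.557² + 0.075² + 0.08² + 0.034² + 0.075² + 0.052² + 0.075² + 0.029² + 0.023² = 0.3102 + 0.0056 + 0.0064 + 0.0012 + 0.0056 + 0.0027 + 0.0056 + 0.0008 + 0.0005 = 0.3388 (working shown to 4 dp, full precision carried).
To 2 decimal places, D = 0.34.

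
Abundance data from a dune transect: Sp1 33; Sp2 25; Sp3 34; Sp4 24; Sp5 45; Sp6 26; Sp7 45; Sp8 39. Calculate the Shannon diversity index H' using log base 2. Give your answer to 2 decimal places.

Total N = 33+25+34+24+45+26+45+39 = 271, so the proportions are 0.1218, 0.0923, 0.1255, 0.0886, 0.1661, 0.0959, 0.1661, 0.1439 (working shown to 4 dp, full precision carried).
Each pᵢ log₂ pᵢ term: 0.1218×(-3.0378)=-0.3699, 0.0923×(-3.4383)=-0.3172, 0.1255×(-2.9947)=-0.3757, 0.0886×(-3.4972)=-0.3097, 0.1661×(-2.5903)=-0.4301, 0.0959×(-3.3817)=-0.3244, 0.1661×(-2.5903)=-0.4301, 0.1439×(-2.7967)=-0.4025.
Sum = -2.9597, so H' = 2.96.

2.96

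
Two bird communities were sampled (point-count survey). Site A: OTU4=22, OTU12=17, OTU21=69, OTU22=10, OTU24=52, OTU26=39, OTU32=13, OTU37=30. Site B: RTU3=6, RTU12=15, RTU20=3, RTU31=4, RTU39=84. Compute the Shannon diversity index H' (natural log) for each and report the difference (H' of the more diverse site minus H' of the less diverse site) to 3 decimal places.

Site A: N=252, proportions 0.0873, 0.06746, 0.27381, 0.03968, 0.20635, 0.15476, 0.05159, 0.11905, giving H' = 1.89820 (working shown to 5 dp, full precision carried).
Site B: N=112, proportions 0.05357, 0.13393, 0.02679, 0.03571, 0.75, giving H' = 0.85778.
Difference = |1.89820 − 0.85778| = 1.04042, i.e. 1.040 to 3 decimal places.

1.040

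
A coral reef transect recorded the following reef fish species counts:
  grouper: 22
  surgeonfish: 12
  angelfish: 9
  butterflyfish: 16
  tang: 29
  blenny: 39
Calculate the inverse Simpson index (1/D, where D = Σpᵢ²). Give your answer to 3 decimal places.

Total N = 22+12+9+16+29+39 = 127, so the proportions are 0.1732283, 0.0944882, 0.0708661, 0.1259843, 0.2283465, 0.3070866 (working shown to 7 dp, full precision carried).
D = 0.1732283² + 0.0944882² + 0.0708661² + 0.1259843² + 0.2283465² + 0.3070866² = 0.0300081 + 0.0089280 + 0.0050220 + 0.0158720 + 0.0521421 + 0.0943022 = 0.2062744.
So 1/D = 4.84791, i.e. 4.848 to 3 decimal places.

4.848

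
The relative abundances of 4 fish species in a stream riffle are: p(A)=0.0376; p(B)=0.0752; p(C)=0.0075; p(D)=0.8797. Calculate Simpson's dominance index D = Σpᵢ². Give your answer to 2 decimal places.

D = 0.0376² + 0.0752² + 0.0075² + 0.8797² = 0.0014 + 0.0057 + 0.0001 + 0.7739 = 0.7810 (working shown to 4 dp, full precision carried).
To 2 decimal places, D = 0.78.

0.78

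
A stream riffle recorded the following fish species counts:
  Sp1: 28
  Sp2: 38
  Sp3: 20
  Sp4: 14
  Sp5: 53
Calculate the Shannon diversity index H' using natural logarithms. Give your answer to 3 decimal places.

1.509

Total N = 28+38+20+14+53 = 153, so the proportions are 0.18301, 0.24837, 0.13072, 0.0915, 0.34641 (working shown to 5 dp, full precision carried).
Each pᵢ ln pᵢ term: 0.18301×(-1.69823)=-0.31079, 0.24837×(-1.39285)=-0.34594, 0.13072×(-2.03471)=-0.26597, 0.0915×(-2.39138)=-0.21882, 0.34641×(-1.06015)=-0.36724.
Sum = -1.50876, so H' = 1.509.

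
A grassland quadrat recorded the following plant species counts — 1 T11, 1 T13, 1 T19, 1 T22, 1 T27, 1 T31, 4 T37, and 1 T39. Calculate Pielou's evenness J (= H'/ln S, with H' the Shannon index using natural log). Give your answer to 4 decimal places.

Total N = 1+1+1+1+1+1+4+1 = 11, so the proportions are 0.090909, 0.090909, 0.090909, 0.090909, 0.090909, 0.090909, 0.363636, 0.090909 (working shown to 6 dp, full precision carried).
H' = −Σ pᵢ ln pᵢ = −((-0.217990) + (-0.217990) + (-0.217990) + (-0.217990) + (-0.217990) + (-0.217990) + (-0.367855) + (-0.217990)) = 1.893788.
With S = 8 species, ln S = 2.079442, so J = 1.893788/2.079442 = 0.910720, i.e. 0.9107 to 4 decimal places.

0.9107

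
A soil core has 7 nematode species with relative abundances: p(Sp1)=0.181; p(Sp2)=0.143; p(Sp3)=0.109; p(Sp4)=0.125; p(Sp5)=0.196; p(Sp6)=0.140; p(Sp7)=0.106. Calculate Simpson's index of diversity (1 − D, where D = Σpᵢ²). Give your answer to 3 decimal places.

D = 0.181² + 0.143² + 0.109² + 0.125² + 0.196² + 0.14² + 0.106² = 0.03276 + 0.02045 + 0.01188 + 0.01562 + 0.03842 + 0.01960 + 0.01124 = 0.14997 (working shown to 5 dp, full precision carried).
So 1 − D = 0.85003, i.e. 0.850 to 3 decimal places.

0.850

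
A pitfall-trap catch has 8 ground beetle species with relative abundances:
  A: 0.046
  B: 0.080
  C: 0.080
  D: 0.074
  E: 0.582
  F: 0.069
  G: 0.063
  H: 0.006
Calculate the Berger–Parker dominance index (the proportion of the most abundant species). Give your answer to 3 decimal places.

The largest proportion is 0.582, i.e. d = 0.582 to 3 decimal places.

0.582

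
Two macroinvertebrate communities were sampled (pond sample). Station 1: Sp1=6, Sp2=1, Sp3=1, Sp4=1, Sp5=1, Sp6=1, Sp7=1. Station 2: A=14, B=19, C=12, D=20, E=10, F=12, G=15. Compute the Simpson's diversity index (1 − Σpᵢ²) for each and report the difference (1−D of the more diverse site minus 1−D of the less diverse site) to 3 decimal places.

0.141

Station 1: N=12, proportions 0.5, 0.0833333, 0.0833333, 0.0833333, 0.0833333, 0.0833333, 0.0833333, giving 1−D = 0.7083333 (working shown to 7 dp, full precision carried).
Station 2: N=102, proportions 0.1372549, 0.1862745, 0.1176471, 0.1960784, 0.0980392, 0.1176471, 0.1470588, giving 1−D = 0.8490965.
Difference = |0.7083333 − 0.8490965| = 0.1407632, i.e. 0.141 to 3 decimal places.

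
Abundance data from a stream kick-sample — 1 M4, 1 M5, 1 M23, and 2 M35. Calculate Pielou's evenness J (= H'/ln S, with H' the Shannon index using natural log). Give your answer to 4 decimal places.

0.9610

Total N = 1+1+1+2 = 5, so the proportions are 0.2, 0.2, 0.2, 0.4 (working shown to 6 dp, full precision carried).
H' = −Σ pᵢ ln pᵢ = −((-0.321888) + (-0.321888) + (-0.321888) + (-0.366516)) = 1.332179.
With S = 4 species, ln S = 1.386294, so J = 1.332179/1.386294 = 0.960964, i.e. 0.9610 to 4 decimal places.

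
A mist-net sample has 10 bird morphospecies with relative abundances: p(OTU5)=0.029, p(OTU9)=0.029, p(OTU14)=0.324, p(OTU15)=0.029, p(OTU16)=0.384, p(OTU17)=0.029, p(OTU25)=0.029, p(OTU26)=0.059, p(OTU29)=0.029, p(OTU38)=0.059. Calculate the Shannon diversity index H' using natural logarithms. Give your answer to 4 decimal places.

1.6827

Each pᵢ ln pᵢ term (working shown to 6 dp, full precision carried): 0.029×(-3.540459)=-0.102673, 0.029×(-3.540459)=-0.102673, 0.324×(-1.127012)=-0.365152, 0.029×(-3.540459)=-0.102673, 0.384×(-0.957113)=-0.367531, 0.029×(-3.540459)=-0.102673, 0.029×(-3.540459)=-0.102673, 0.059×(-2.830218)=-0.166983, 0.029×(-3.540459)=-0.102673, 0.059×(-2.830218)=-0.166983.
Sum = -1.682689, so H' = 1.6827.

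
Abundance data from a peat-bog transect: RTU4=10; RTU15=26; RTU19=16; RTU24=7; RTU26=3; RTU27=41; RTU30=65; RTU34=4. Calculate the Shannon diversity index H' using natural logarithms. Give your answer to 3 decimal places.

1.670

Total N = 10+26+16+7+3+41+65+4 = 172, so the proportions are 0.05814, 0.15116, 0.09302, 0.0407, 0.01744, 0.23837, 0.37791, 0.02326 (working shown to 5 dp, full precision carried).
Each pᵢ ln pᵢ term: 0.05814×(-2.84491)=-0.16540, 0.15116×(-1.88940)=-0.28561, 0.09302×(-2.37491)=-0.22092, 0.0407×(-3.20158)=-0.13030, 0.01744×(-4.04888)=-0.07062, 0.23837×(-1.43392)=-0.34181, 0.37791×(-0.97311)=-0.36774, 0.02326×(-3.76120)=-0.08747.
Sum = -1.66987, so H' = 1.670.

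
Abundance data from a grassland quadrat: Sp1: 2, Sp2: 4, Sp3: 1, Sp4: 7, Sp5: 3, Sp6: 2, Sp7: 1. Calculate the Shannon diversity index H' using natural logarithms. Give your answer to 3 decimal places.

Total N = 2+4+1+7+3+2+1 = 20, so the proportions are 0.1, 0.2, 0.05, 0.35, 0.15, 0.1, 0.05 (working shown to 5 dp, full precision carried).
Each pᵢ ln pᵢ term: 0.1×(-2.30259)=-0.23026, 0.2×(-1.60944)=-0.32189, 0.05×(-2.99573)=-0.14979, 0.35×(-1.04982)=-0.36744, 0.15×(-1.89712)=-0.28457, 0.1×(-2.30259)=-0.23026, 0.05×(-2.99573)=-0.14979.
Sum = -1.73398, so H' = 1.734.

1.734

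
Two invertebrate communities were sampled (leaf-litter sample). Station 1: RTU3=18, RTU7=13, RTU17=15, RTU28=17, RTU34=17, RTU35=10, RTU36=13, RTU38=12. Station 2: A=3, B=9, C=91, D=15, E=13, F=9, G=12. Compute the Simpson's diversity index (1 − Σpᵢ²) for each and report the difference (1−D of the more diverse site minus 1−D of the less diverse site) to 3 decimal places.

0.260

Station 1: N=115, proportions 0.15652, 0.11304, 0.13043, 0.14783, 0.14783, 0.08696, 0.11304, 0.10435, giving 1−D = 0.87078 (working shown to 5 dp, full precision carried).
Station 2: N=152, proportions 0.01974, 0.05921, 0.59868, 0.09868, 0.08553, 0.05921, 0.07895, giving 1−D = 0.61089.
Difference = |0.87078 − 0.61089| = 0.25989, i.e. 0.260 to 3 decimal places.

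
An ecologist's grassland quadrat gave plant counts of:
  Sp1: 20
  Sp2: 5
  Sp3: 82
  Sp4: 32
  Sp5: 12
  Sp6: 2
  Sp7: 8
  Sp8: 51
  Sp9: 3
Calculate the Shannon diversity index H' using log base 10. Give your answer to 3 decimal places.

0.733

Total N = 20+5+82+32+12+2+8+51+3 = 215, so the proportions are 0.09302, 0.02326, 0.3814, 0.14884, 0.05581, 0.0093, 0.03721, 0.23721, 0.01395 (working shown to 5 dp, full precision carried).
Each pᵢ log₁₀ pᵢ term: 0.09302×(-1.03141)=-0.09594, 0.02326×(-1.63347)=-0.03799, 0.3814×(-0.41862)=-0.15966, 0.14884×(-0.82729)=-0.12313, 0.05581×(-1.25326)=-0.06995, 0.0093×(-2.03141)=-0.01890, 0.03721×(-1.42935)=-0.05319, 0.23721×(-0.62487)=-0.14822, 0.01395×(-1.85532)=-0.02589.
Sum = -0.73287, so H' = 0.733.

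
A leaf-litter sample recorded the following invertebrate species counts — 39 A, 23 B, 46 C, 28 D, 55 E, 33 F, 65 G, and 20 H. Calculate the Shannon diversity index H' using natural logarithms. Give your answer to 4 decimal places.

Total N = 39+23+46+28+55+33+65+20 = 309, so the proportions are 0.126214, 0.074434, 0.148867, 0.090615, 0.177994, 0.106796, 0.210356, 0.064725 (working shown to 6 dp, full precision carried).
Each pᵢ ln pᵢ term: 0.126214×(-2.069780)=-0.261234, 0.074434×(-2.597847)=-0.193367, 0.148867×(-1.904700)=-0.283548, 0.090615×(-2.401137)=-0.217579, 0.177994×(-1.726008)=-0.307218, 0.106796×(-2.236834)=-0.238885, 0.210356×(-1.558954)=-0.327935, 0.064725×(-2.737609)=-0.177192.
Sum = -2.006958, so H' = 2.0070.

2.0070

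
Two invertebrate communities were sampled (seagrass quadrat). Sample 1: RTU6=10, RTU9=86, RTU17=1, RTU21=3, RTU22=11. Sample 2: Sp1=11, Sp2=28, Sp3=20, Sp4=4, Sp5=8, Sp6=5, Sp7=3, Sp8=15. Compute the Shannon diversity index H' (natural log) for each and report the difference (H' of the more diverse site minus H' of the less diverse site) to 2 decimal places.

1.06

Sample 1: N=111, proportions 0.0901, 0.7748, 0.009, 0.027, 0.0991, giving H' = 0.7837 (working shown to 4 dp, full precision carried).
Sample 2: N=94, proportions 0.117, 0.2979, 0.2128, 0.0426, 0.0851, 0.0532, 0.0319, 0.1596, giving H' = 1.8440.
Difference = |0.7837 − 1.8440| = 1.0603, i.e. 1.06 to 2 decimal places.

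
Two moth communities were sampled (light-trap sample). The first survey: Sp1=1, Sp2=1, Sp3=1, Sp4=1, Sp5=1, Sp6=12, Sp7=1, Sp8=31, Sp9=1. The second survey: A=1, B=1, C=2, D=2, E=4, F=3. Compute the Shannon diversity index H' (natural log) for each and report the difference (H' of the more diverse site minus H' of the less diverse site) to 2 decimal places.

The first survey: N=50, proportions 0.02, 0.02, 0.02, 0.02, 0.02, 0.24, 0.02, 0.62, 0.02, giving H' = 1.1866 (working shown to 4 dp, full precision carried).
The second survey: N=13, proportions 0.0769, 0.0769, 0.1538, 0.1538, 0.3077, 0.2308, giving H' = 1.6716.
Difference = |1.1866 − 1.6716| = 0.4850, i.e. 0.49 to 2 decimal places.

0.49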